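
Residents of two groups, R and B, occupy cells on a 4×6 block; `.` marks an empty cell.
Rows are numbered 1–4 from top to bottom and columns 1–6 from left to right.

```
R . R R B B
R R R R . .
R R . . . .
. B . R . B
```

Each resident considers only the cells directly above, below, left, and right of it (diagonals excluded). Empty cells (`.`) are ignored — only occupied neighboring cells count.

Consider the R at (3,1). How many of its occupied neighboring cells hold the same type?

Occupied neighbors of (3,1): (2,1)=R, (3,2)=R.
Same type (R): 2 of 2.

2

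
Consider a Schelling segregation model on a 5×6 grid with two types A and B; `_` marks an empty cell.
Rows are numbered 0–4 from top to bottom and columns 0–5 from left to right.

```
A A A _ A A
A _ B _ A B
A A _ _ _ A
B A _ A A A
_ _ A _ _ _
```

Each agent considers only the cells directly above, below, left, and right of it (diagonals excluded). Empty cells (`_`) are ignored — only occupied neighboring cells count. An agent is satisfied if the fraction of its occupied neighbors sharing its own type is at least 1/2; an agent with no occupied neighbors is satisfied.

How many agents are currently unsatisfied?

3

(0,0)A 2/2 ok
(0,1)A 2/2 ok
(0,2)A 1/2 ok
(0,4)A 2/2 ok
(0,5)A 1/2 ok
(1,0)A 2/2 ok
(1,2)B 0/1 unhappy
(1,4)A 1/2 ok
(1,5)B 0/3 unhappy
(2,0)A 2/3 ok
(2,1)A 2/2 ok
(2,5)A 1/2 ok
(3,0)B 0/2 unhappy
(3,1)A 1/2 ok
(3,3)A 1/1 ok
(3,4)A 2/2 ok
(3,5)A 2/2 ok
(4,2)A 0/0 ok
Unsatisfied: (1,2), (1,5), (3,0) — 3 in total.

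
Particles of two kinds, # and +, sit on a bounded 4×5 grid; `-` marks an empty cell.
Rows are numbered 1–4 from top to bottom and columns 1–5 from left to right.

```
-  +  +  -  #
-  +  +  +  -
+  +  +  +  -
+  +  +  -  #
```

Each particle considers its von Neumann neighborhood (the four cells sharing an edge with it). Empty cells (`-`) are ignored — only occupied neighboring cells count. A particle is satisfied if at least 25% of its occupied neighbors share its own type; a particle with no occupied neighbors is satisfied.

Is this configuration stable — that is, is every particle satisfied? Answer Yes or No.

Yes

Row 1: (1,2)+ 2/2 ✓ · (1,3)+ 2/2 ✓ · (1,5)# 0/0 ✓
Row 2: (2,2)+ 3/3 ✓ · (2,3)+ 4/4 ✓ · (2,4)+ 2/2 ✓
Row 3: (3,1)+ 2/2 ✓ · (3,2)+ 4/4 ✓ · (3,3)+ 4/4 ✓ · (3,4)+ 2/2 ✓
Row 4: (4,1)+ 2/2 ✓ · (4,2)+ 3/3 ✓ · (4,3)+ 2/2 ✓ · (4,5)# 0/0 ✓
All meet the threshold, so the configuration is stable.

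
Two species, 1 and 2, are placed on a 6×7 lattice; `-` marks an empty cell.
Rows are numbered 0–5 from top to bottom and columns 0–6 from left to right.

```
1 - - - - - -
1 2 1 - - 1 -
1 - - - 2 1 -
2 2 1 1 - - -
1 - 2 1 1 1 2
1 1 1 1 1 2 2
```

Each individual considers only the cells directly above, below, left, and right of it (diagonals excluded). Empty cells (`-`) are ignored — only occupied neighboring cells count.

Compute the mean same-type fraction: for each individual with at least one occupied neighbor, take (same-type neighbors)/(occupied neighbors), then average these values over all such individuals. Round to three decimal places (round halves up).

Row 0: (0,0)1 1/1
Row 1: (1,0)1 2/3 · (1,1)2 0/2 · (1,2)1 0/1 · (1,5)1 1/1
Row 2: (2,0)1 1/2 · (2,4)2 0/1 · (2,5)1 1/2
Row 3: (3,0)2 1/3 · (3,1)2 1/2 · (3,2)1 1/3 · (3,3)1 2/2
Row 4: (4,0)1 1/2 · (4,2)2 0/3 · (4,3)1 3/4 · (4,4)1 3/3 · (4,5)1 1/3 · (4,6)2 1/2
Row 5: (5,0)1 2/2 · (5,1)1 2/2 · (5,2)1 2/3 · (5,3)1 3/3 · (5,4)1 2/3 · (5,5)2 1/3 · (5,6)2 2/2
Sum over 25 individuals: 1/1 + 2/3 + 0/2 + 0/1 + 1/1 + 1/2 + 0/1 + 1/2 + 1/3 + 1/2 + 1/3 + 2/2 + 1/2 + 0/3 + 3/4 + 3/3 + 1/3 + 1/2 + 2/2 + 2/2 + 2/3 + 3/3 + 2/3 + 1/3 + 2/2 = 175/12; mean = 175/12 ÷ 25 = 7/12 = 0.583333… → 0.583.

0.583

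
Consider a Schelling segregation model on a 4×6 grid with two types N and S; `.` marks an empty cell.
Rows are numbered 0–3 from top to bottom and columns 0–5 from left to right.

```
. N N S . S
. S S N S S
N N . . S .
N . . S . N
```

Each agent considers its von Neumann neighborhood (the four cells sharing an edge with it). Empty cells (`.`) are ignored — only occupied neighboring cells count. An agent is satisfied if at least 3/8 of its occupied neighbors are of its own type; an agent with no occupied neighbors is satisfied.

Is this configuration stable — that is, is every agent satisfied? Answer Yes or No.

(0,1)N 1/2 ok
(0,2)N 1/3 unhappy
(0,3)S 0/2 unhappy
(0,5)S 1/1 ok
(1,1)S 1/3 unhappy
(1,2)S 1/3 unhappy
(1,3)N 0/3 unhappy
(1,4)S 2/3 ok
(1,5)S 2/2 ok
(2,0)N 2/2 ok
(2,1)N 1/2 ok
(2,4)S 1/1 ok
(3,0)N 1/1 ok
(3,3)S 0/0 ok
(3,5)N 0/0 ok
For instance (0,2) has only 1/3 same-type neighbors, below 3/8.

No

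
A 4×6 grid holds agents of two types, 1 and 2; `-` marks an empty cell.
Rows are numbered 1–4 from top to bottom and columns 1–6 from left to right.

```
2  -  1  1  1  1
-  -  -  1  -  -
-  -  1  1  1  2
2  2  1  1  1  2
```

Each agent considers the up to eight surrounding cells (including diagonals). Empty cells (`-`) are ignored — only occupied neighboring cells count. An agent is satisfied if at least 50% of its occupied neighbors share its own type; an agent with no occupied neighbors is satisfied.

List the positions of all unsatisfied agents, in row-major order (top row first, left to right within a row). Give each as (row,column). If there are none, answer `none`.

Row 1: (1,1)2 0/0 satisfied · (1,3)1 2/2 satisfied · (1,4)1 3/3 satisfied · (1,5)1 3/3 satisfied · (1,6)1 1/1 satisfied
Row 2: (2,4)1 6/6 satisfied
Row 3: (3,3)1 4/5 satisfied · (3,4)1 6/6 satisfied · (3,5)1 4/6 satisfied · (3,6)2 1/3 not
Row 4: (4,1)2 1/1 satisfied · (4,2)2 1/3 not · (4,3)1 3/4 satisfied · (4,4)1 5/5 satisfied · (4,5)1 3/5 satisfied · (4,6)2 1/3 not

(3,6), (4,2), (4,6)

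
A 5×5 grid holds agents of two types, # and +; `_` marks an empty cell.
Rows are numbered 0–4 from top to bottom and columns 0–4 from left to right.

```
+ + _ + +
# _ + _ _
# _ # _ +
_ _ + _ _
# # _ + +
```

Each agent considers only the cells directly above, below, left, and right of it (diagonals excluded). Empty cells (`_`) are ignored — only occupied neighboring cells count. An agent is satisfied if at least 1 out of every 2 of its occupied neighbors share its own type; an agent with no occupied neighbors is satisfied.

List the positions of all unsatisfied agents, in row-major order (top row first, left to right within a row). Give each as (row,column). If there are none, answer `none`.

(1,2), (2,2), (3,2)

(0,0)+ 1/2 satisfied
(0,1)+ 1/1 satisfied
(0,3)+ 1/1 satisfied
(0,4)+ 1/1 satisfied
(1,0)# 1/2 satisfied
(1,2)+ 0/1 not
(2,0)# 1/1 satisfied
(2,2)# 0/2 not
(2,4)+ 0/0 satisfied
(3,2)+ 0/1 not
(4,0)# 1/1 satisfied
(4,1)# 1/1 satisfied
(4,3)+ 1/1 satisfied
(4,4)+ 1/1 satisfied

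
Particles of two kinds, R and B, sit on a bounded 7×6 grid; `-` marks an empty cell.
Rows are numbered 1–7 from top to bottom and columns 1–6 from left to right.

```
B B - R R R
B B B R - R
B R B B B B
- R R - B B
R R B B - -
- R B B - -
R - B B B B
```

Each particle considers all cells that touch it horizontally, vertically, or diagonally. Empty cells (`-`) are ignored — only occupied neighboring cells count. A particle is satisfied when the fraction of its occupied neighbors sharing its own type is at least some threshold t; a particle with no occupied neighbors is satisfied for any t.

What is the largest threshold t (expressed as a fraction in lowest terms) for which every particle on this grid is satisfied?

2/7

Row 1: (1,1)B 3/3 · (1,2)B 4/4 · (1,4)R 2/3 · (1,5)R 4/4 · (1,6)R 2/2
Row 2: (2,1)B 4/5 · (2,2)B 6/7 · (2,3)B 4/7 · (2,4)R 2/6 · (2,6)R 2/4
Row 3: (3,1)B 2/4 · (3,2)R 2/7 · (3,3)B 3/7 · (3,4)B 4/6 · (3,5)B 4/6 · (3,6)B 3/4
Row 4: (4,2)R 4/7 · (4,3)R 3/7 · (4,5)B 5/5 · (4,6)B 3/3
Row 5: (5,1)R 3/3 · (5,2)R 4/6 · (5,3)B 3/7 · (5,4)B 4/5
Row 6: (6,2)R 3/6 · (6,3)B 5/7 · (6,4)B 6/6
Row 7: (7,1)R 1/1 · (7,3)B 3/4 · (7,4)B 4/4 · (7,5)B 3/3 · (7,6)B 1/1
The smallest same-type fraction is 2/7 at (3,2), which reduces to 2/7. Any threshold above that leaves this particle unsatisfied.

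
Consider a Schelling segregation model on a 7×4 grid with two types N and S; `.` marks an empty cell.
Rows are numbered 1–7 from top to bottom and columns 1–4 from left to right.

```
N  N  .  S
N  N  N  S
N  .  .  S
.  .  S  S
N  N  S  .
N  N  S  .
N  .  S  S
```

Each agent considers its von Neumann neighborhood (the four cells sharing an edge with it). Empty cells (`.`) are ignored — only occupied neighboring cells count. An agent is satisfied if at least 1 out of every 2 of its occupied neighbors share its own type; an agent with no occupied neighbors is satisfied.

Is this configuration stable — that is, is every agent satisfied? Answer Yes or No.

Row 1: (1,1)N 2/2 satisfied · (1,2)N 2/2 satisfied · (1,4)S 1/1 satisfied
Row 2: (2,1)N 3/3 satisfied · (2,2)N 3/3 satisfied · (2,3)N 1/2 satisfied · (2,4)S 2/3 satisfied
Row 3: (3,1)N 1/1 satisfied · (3,4)S 2/2 satisfied
Row 4: (4,3)S 2/2 satisfied · (4,4)S 2/2 satisfied
Row 5: (5,1)N 2/2 satisfied · (5,2)N 2/3 satisfied · (5,3)S 2/3 satisfied
Row 6: (6,1)N 3/3 satisfied · (6,2)N 2/3 satisfied · (6,3)S 2/3 satisfied
Row 7: (7,1)N 1/1 satisfied · (7,3)S 2/2 satisfied · (7,4)S 1/1 satisfied
All meet the threshold, so the configuration is stable.

Yes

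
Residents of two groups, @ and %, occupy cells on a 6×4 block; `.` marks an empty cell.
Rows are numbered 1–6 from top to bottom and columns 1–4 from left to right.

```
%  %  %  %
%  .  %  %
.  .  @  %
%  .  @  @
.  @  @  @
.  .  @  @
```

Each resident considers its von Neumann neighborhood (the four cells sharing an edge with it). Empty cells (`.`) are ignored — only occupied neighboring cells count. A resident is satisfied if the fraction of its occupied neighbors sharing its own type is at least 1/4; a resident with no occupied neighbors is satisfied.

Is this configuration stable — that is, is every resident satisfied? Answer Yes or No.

Yes

(1,1)% 2/2 satisfied
(1,2)% 2/2 satisfied
(1,3)% 3/3 satisfied
(1,4)% 2/2 satisfied
(2,1)% 1/1 satisfied
(2,3)% 2/3 satisfied
(2,4)% 3/3 satisfied
(3,3)@ 1/3 satisfied
(3,4)% 1/3 satisfied
(4,1)% 0/0 satisfied
(4,3)@ 3/3 satisfied
(4,4)@ 2/3 satisfied
(5,2)@ 1/1 satisfied
(5,3)@ 4/4 satisfied
(5,4)@ 3/3 satisfied
(6,3)@ 2/2 satisfied
(6,4)@ 2/2 satisfied
All meet the threshold, so the configuration is stable.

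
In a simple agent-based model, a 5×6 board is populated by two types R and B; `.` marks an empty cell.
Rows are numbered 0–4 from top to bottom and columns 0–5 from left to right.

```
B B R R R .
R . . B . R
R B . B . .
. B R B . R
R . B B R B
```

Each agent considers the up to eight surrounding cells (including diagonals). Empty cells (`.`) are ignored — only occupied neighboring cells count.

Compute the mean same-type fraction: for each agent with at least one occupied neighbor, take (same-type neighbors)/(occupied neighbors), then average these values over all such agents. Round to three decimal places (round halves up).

Row 0: (0,0)B 1/2 · (0,1)B 1/3 · (0,2)R 1/3 · (0,3)R 2/3 · (0,4)R 2/3
Row 1: (1,0)R 1/4 · (1,3)B 1/4 · (1,5)R 1/1
Row 2: (2,0)R 1/3 · (2,1)B 1/4 · (2,3)B 2/3
Row 3: (3,1)B 2/5 · (3,2)R 0/6 · (3,3)B 3/5 · (3,5)R 1/2
Row 4: (4,0)R 0/1 · (4,2)B 3/4 · (4,3)B 2/4 · (4,4)R 1/4 · (4,5)B 0/2
Sum over 20 agents: 1/2 + 1/3 + 1/3 + 2/3 + 2/3 + 1/4 + 1/4 + 1/1 + 1/3 + 1/4 + 2/3 + 2/5 + 0/6 + 3/5 + 1/2 + 0/1 + 3/4 + 2/4 + 1/4 + 0/2 = 33/4; mean = 33/4 ÷ 20 = 33/80 = 0.4125 → 0.413.

0.413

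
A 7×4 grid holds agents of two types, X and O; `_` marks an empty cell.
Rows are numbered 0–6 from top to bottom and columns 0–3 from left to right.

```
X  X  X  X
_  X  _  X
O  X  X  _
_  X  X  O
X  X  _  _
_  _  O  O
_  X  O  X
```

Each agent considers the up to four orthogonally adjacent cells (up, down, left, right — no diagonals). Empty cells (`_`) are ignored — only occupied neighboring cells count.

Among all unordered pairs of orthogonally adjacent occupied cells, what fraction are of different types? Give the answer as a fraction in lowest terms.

5/19

Scan each occupied cell's neighbors to the right and below so each pair is counted once.
From row 0: 0 unlike of 5 pairs (running 0/5).
From row 1: 0 unlike of 1 pairs (running 0/6).
From row 2: 1 unlike of 4 pairs (running 1/10).
From row 3: 1 unlike of 3 pairs (running 2/13).
From row 4: 0 unlike of 1 pairs (running 2/14).
From row 5: 1 unlike of 3 pairs (running 3/17).
From row 6: 2 unlike of 2 pairs (running 5/19).
Total adjacent occupied pairs: 19; unlike-type pairs: 5.
5/19 is already in lowest terms.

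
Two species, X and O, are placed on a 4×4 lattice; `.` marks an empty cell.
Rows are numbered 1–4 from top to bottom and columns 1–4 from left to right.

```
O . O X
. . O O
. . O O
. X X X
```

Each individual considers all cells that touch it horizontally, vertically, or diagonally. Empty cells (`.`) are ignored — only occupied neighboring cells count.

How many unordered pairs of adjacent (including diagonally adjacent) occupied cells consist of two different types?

Scan each occupied cell's neighbors to the right and below (and the two forward diagonals) so each pair is counted once.
From row 1: 3 unlike of 5 pairs (running 3/5).
From row 2: 0 unlike of 5 pairs (running 3/10).
From row 3: 5 unlike of 6 pairs (running 8/16).
From row 4: 0 unlike of 2 pairs (running 8/18).
Total adjacent occupied pairs: 18; unlike-type pairs: 8.

8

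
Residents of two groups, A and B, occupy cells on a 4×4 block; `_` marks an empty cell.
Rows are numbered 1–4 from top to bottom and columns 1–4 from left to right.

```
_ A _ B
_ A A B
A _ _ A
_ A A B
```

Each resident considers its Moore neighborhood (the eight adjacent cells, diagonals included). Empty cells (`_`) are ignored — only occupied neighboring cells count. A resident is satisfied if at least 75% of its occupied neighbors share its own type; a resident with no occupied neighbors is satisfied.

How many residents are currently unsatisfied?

6

(1,2)A 2/2 ok
(1,4)B 1/2 unhappy
(2,2)A 3/3 ok
(2,3)A 3/5 unhappy
(2,4)B 1/3 unhappy
(3,1)A 2/2 ok
(3,4)A 2/4 unhappy
(4,2)A 2/2 ok
(4,3)A 2/3 unhappy
(4,4)B 0/2 unhappy
Unsatisfied: (1,4), (2,3), (2,4), (3,4), (4,3), (4,4) — 6 in total.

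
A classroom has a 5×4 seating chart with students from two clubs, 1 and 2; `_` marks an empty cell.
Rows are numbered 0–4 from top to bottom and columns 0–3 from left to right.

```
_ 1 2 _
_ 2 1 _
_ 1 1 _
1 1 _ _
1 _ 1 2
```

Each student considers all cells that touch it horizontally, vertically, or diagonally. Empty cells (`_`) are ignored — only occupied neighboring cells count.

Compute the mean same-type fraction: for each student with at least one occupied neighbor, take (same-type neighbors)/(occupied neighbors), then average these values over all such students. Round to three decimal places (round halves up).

0.592

Row 0: (0,1)1 1/3 · (0,2)2 1/3
Row 1: (1,1)2 1/5 · (1,2)1 3/5
Row 2: (2,1)1 4/5 · (2,2)1 3/4
Row 3: (3,0)1 3/3 · (3,1)1 5/5
Row 4: (4,0)1 2/2 · (4,2)1 1/2 · (4,3)2 0/1
Sum over 11 students: 1/3 + 1/3 + 1/5 + 3/5 + 4/5 + 3/4 + 3/3 + 5/5 + 2/2 + 1/2 + 0/1 = 391/60; mean = 391/60 ÷ 11 = 391/660 = 0.592424… → 0.592.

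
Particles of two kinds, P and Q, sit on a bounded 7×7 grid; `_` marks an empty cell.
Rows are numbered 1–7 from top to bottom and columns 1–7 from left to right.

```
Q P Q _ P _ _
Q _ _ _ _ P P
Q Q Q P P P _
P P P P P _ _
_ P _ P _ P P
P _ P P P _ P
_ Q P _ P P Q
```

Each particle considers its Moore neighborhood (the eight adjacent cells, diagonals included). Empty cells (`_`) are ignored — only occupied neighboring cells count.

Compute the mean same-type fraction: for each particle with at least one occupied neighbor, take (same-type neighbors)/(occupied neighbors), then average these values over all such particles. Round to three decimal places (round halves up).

0.696

Row 1: (1,1)Q 1/2 · (1,2)P 0/3 · (1,3)Q 0/1 · (1,5)P 1/1
Row 2: (2,1)Q 3/4 · (2,6)P 4/4 · (2,7)P 2/2
Row 3: (3,1)Q 2/4 · (3,2)Q 3/6 · (3,3)Q 1/5 · (3,4)P 4/5 · (3,5)P 5/5 · (3,6)P 4/4
Row 4: (4,1)P 2/4 · (4,2)P 3/6 · (4,3)P 5/7 · (4,4)P 5/6 · (4,5)P 6/6
Row 5: (5,2)P 5/5 · (5,4)P 6/6 · (5,6)P 4/4 · (5,7)P 2/2
Row 6: (6,1)P 1/2 · (6,3)P 4/5 · (6,4)P 5/5 · (6,5)P 5/5 · (6,7)P 3/4
Row 7: (7,2)Q 0/3 · (7,3)P 2/3 · (7,5)P 3/3 · (7,6)P 3/4 · (7,7)Q 0/2
Sum over 32 particles: 1/2 + 0/3 + 0/1 + 1/1 + 3/4 + 4/4 + 2/2 + 2/4 + 3/6 + 1/5 + 4/5 + 5/5 + 4/4 + 2/4 + 3/6 + 5/7 + 5/6 + 6/6 + 5/5 + 6/6 + 4/4 + 2/2 + 1/2 + 4/5 + 5/5 + 5/5 + 3/4 + 0/3 + 2/3 + 3/3 + 3/4 + 0/2 = 3117/140; mean = 3117/140 ÷ 32 = 3117/4480 = 0.695758… → 0.696.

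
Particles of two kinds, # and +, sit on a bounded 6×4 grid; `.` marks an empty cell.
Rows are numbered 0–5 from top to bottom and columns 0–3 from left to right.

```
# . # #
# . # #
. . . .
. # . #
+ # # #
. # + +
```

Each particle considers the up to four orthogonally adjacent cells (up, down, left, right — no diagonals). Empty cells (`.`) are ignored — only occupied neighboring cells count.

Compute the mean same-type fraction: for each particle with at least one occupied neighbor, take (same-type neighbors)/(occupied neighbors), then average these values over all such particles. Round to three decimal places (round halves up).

(0,0)# 1/1
(0,2)# 2/2
(0,3)# 2/2
(1,0)# 1/1
(1,2)# 2/2
(1,3)# 2/2
(3,1)# 1/1
(3,3)# 1/1
(4,0)+ 0/1
(4,1)# 3/4
(4,2)# 2/3
(4,3)# 2/3
(5,1)# 1/2
(5,2)+ 1/3
(5,3)+ 1/2
Sum over 15 particles: 1/1 + 2/2 + 2/2 + 1/1 + 2/2 + 2/2 + 1/1 + 1/1 + 0/1 + 3/4 + 2/3 + 2/3 + 1/2 + 1/3 + 1/2 = 137/12; mean = 137/12 ÷ 15 = 137/180 = 0.761111… → 0.761.

0.761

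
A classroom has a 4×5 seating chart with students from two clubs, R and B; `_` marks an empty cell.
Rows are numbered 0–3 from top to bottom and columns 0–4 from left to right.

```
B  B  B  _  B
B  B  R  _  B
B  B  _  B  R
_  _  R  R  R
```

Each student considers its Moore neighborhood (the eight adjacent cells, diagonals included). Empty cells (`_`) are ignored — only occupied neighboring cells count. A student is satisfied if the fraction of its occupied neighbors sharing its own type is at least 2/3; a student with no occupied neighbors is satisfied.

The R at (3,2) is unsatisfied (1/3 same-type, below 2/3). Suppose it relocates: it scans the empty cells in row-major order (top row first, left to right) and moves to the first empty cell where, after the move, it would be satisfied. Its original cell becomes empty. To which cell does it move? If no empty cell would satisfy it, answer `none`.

none

Vacating (3,2). Empty cells in order:
  (0,3): 1/4 same-type → still unsatisfied.
  (1,3): 2/6 same-type → still unsatisfied.
  (2,2): 2/5 same-type → still unsatisfied.
  (3,0): 0/2 same-type → still unsatisfied.
  (3,1): 0/2 same-type → still unsatisfied.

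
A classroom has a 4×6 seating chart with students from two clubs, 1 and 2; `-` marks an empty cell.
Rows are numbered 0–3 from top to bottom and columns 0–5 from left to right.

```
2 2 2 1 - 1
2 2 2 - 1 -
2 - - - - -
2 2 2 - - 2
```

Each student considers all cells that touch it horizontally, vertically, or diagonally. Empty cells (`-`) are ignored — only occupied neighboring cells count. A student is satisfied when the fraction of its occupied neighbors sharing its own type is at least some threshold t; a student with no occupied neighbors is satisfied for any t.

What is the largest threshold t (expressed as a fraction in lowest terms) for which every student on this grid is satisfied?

1/3

(0,0)2 3/3
(0,1)2 5/5
(0,2)2 3/4
(0,3)1 1/3
(0,5)1 1/1
(1,0)2 4/4
(1,1)2 6/6
(1,2)2 3/4
(1,4)1 2/2
(2,0)2 4/4
(3,0)2 2/2
(3,1)2 3/3
(3,2)2 1/1
(3,5)2 — no occupied neighbors
The smallest same-type fraction is 1/3 at (0,3), which reduces to 1/3. Any threshold above that leaves this student unsatisfied.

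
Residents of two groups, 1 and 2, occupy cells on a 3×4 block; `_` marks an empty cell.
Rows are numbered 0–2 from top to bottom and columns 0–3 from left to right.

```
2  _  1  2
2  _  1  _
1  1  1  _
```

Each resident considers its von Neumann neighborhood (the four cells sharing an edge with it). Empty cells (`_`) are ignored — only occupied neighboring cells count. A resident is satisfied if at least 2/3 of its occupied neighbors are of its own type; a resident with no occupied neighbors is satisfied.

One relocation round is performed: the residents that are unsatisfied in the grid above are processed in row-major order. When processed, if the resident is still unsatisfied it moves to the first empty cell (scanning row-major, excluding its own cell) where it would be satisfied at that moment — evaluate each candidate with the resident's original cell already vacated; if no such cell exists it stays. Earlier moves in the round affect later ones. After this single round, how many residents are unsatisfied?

Initially unsatisfied (in order): (0,2), (0,3), (1,0), (2,0).
  (0,2) → (1,1).
  (0,3): now satisfied by earlier moves; stays.
  (1,0): no empty cell satisfies it; stays.
  (2,0) → (2,3).
Resulting grid:
2 _ _ 2
2 1 1 _
_ 1 1 1
Unsatisfied now: (1,0).

1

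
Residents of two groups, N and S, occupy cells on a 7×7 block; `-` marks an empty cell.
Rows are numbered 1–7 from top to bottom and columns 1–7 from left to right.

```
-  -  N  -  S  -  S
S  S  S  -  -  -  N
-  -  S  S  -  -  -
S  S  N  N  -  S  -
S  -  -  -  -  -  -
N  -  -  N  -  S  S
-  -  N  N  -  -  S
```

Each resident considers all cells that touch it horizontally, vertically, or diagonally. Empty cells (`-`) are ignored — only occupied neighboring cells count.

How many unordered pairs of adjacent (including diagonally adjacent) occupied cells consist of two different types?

Scan each occupied cell's neighbors to the right and below (and the two forward diagonals) so each pair is counted once.
From row 1: 3 unlike of 3 pairs (running 3/3).
From row 2: 0 unlike of 5 pairs (running 3/8).
From row 3: 4 unlike of 6 pairs (running 7/14).
From row 4: 1 unlike of 5 pairs (running 8/19).
From row 5: 1 unlike of 1 pairs (running 9/20).
From row 6: 0 unlike of 5 pairs (running 9/25).
From row 7: 0 unlike of 1 pairs (running 9/26).
Total adjacent occupied pairs: 26; unlike-type pairs: 9.

9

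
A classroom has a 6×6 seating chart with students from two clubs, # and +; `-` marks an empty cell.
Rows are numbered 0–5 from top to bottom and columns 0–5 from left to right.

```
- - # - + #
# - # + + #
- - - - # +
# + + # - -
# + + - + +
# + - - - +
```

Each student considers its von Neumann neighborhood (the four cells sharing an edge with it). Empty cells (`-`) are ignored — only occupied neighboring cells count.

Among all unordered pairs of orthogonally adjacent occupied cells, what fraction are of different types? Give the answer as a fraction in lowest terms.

10/23

Scan each occupied cell's neighbors to the right and below so each pair is counted once.
Row 0: #(0,2)–#(1,2)= +(0,4)–#(0,5)≠ +(0,4)–+(1,4)= #(0,5)–#(1,5)=  → 1/4 unlike.
Row 1: #(1,2)–+(1,3)≠ +(1,3)–+(1,4)= +(1,4)–#(1,5)≠ +(1,4)–#(2,4)≠ #(1,5)–+(2,5)≠  → 4/5 unlike.
Row 2: #(2,4)–+(2,5)≠  → 1/1 unlike.
Row 3: #(3,0)–+(3,1)≠ #(3,0)–#(4,0)= +(3,1)–+(3,2)= +(3,1)–+(4,1)= +(3,2)–#(3,3)≠ +(3,2)–+(4,2)=  → 2/6 unlike.
Row 4: #(4,0)–+(4,1)≠ #(4,0)–#(5,0)= +(4,1)–+(4,2)= +(4,1)–+(5,1)= +(4,4)–+(4,5)= +(4,5)–+(5,5)=  → 1/6 unlike.
Row 5: #(5,0)–+(5,1)≠  → 1/1 unlike.
Total adjacent occupied pairs: 23; unlike-type pairs: 10.
10/23 is already in lowest terms.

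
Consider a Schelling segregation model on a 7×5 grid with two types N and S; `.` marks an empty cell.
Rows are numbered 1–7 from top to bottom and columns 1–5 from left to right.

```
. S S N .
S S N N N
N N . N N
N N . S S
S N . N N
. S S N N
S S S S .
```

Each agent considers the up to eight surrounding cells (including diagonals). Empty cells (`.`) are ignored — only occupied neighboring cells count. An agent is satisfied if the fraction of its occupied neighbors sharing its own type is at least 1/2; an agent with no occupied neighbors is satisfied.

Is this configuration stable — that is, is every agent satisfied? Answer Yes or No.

No

(1,2)S 3/4 satisfied
(1,3)S 2/5 not
(1,4)N 3/4 satisfied
(2,1)S 2/4 satisfied
(2,2)S 3/6 satisfied
(2,3)N 4/7 satisfied
(2,4)N 5/6 satisfied
(2,5)N 4/4 satisfied
(3,1)N 3/5 satisfied
(3,2)N 4/6 satisfied
(3,4)N 4/6 satisfied
(3,5)N 3/5 satisfied
(4,1)N 4/5 satisfied
(4,2)N 4/5 satisfied
(4,4)S 1/5 not
(4,5)S 1/5 not
(5,1)S 1/4 not
(5,2)N 2/5 not
(5,4)N 3/6 satisfied
(5,5)N 3/5 satisfied
(6,2)S 5/6 satisfied
(6,3)S 4/7 satisfied
(6,4)N 3/6 satisfied
(6,5)N 3/4 satisfied
(7,1)S 2/2 satisfied
(7,2)S 4/4 satisfied
(7,3)S 4/5 satisfied
(7,4)S 2/4 satisfied
For instance (1,3) has only 2/5 same-type neighbors, below 1/2.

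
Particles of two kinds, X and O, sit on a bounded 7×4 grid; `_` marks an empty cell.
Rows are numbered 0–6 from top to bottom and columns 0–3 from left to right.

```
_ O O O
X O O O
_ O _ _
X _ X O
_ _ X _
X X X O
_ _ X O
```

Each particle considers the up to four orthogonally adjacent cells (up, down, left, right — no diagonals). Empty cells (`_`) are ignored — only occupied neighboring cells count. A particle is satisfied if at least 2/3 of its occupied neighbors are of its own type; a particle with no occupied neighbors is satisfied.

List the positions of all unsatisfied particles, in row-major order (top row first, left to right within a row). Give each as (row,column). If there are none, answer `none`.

Row 0: (0,1)O 2/2 ok · (0,2)O 3/3 ok · (0,3)O 2/2 ok
Row 1: (1,0)X 0/1 unhappy · (1,1)O 3/4 ok · (1,2)O 3/3 ok · (1,3)O 2/2 ok
Row 2: (2,1)O 1/1 ok
Row 3: (3,0)X 0/0 ok · (3,2)X 1/2 unhappy · (3,3)O 0/1 unhappy
Row 4: (4,2)X 2/2 ok
Row 5: (5,0)X 1/1 ok · (5,1)X 2/2 ok · (5,2)X 3/4 ok · (5,3)O 1/2 unhappy
Row 6: (6,2)X 1/2 unhappy · (6,3)O 1/2 unhappy

(1,0), (3,2), (3,3), (5,3), (6,2), (6,3)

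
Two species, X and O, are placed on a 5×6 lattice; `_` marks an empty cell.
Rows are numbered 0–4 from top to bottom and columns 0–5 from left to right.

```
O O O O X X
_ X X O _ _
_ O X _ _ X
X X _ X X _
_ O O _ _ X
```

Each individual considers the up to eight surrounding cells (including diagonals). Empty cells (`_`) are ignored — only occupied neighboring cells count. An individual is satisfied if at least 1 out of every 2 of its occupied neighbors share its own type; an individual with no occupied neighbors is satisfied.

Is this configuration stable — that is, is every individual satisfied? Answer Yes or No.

(0,0)O 1/2 satisfied
(0,1)O 2/4 satisfied
(0,2)O 3/5 satisfied
(0,3)O 2/4 satisfied
(0,4)X 1/3 not
(0,5)X 1/1 satisfied
(1,1)X 2/6 not
(1,2)X 2/7 not
(1,3)O 2/5 not
(2,1)O 0/5 not
(2,2)X 4/6 satisfied
(2,5)X 1/1 satisfied
(3,0)X 1/3 not
(3,1)X 2/5 not
(3,3)X 2/3 satisfied
(3,4)X 3/3 satisfied
(4,1)O 1/3 not
(4,2)O 1/3 not
(4,5)X 1/1 satisfied
For instance (0,4) has only 1/3 same-type neighbors, below 1/2.

No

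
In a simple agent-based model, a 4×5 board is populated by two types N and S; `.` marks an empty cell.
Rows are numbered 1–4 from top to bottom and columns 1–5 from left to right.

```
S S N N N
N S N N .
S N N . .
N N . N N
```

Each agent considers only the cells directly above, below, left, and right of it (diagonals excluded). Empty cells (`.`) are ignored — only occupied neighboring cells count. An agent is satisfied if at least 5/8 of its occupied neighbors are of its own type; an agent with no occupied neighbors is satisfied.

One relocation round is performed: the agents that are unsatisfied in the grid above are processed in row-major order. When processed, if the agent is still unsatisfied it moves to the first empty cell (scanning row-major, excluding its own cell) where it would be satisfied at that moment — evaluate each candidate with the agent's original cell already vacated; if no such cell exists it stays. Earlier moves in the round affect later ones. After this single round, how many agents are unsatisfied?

2

Initially unsatisfied (in order): (1,1), (2,1), (2,2), (3,1), (3,2), (4,1).
  (1,1): no empty cell satisfies it; stays.
  (2,1) → (2,5).
  (2,2) → (2,1).
  (3,1): no empty cell satisfies it; stays.
  (3,2): now satisfied by earlier moves; stays.
  (4,1) → (3,4).
Resulting grid:
S S N N N
S . N N N
S N N N .
. N . N N
Unsatisfied now: (1,2), (3,1).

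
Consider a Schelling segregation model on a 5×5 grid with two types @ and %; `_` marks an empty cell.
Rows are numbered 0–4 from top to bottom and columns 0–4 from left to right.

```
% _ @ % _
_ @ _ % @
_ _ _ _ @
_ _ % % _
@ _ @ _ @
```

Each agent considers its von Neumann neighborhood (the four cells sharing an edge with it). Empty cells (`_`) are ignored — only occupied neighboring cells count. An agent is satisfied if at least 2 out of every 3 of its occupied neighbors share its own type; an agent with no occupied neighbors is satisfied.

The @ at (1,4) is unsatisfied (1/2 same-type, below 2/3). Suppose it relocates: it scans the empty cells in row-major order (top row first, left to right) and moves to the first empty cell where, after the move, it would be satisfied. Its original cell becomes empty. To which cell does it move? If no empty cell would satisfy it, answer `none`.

Vacating (1,4). Empty cells in order:
  (0,1): 2/3 same-type → satisfied — stop here.

(0,1)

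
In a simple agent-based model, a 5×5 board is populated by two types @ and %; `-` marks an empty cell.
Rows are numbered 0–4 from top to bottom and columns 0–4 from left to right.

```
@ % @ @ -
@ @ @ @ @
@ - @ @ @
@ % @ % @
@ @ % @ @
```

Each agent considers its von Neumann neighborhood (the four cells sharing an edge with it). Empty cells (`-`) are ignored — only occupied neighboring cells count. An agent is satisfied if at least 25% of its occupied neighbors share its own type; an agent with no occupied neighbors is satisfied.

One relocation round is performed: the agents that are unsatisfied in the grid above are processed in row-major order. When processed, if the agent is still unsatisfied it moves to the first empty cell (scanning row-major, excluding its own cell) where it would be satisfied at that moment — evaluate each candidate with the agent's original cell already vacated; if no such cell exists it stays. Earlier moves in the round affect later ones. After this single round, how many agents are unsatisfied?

Initially unsatisfied (in order): (0,1), (3,1), (3,3), (4,2).
  (0,1) → (2,1).
  (3,1): now satisfied by earlier moves; stays.
  (3,3): no empty cell satisfies it; stays.
  (4,2): no empty cell satisfies it; stays.
Resulting grid:
@ - @ @ -
@ @ @ @ @
@ % @ @ @
@ % @ % @
@ @ % @ @
Unsatisfied now: (3,3), (4,2).

2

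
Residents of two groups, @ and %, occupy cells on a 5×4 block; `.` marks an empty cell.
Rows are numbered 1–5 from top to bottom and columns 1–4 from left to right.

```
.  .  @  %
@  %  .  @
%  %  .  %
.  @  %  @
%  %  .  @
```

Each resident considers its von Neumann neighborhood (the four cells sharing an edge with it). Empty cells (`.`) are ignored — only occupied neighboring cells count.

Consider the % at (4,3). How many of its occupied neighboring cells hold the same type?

Occupied neighbors of (4,3): (4,2)=@, (4,4)=@.
Same type (%): 0 of 2.

0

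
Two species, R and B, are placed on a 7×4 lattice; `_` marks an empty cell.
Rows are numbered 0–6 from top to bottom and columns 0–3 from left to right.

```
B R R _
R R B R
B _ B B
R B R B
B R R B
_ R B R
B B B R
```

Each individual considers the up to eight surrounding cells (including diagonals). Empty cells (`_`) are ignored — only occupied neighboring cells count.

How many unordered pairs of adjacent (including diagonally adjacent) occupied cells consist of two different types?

Scan each occupied cell's neighbors to the right and below (and the two forward diagonals) so each pair is counted once.
From row 0: 5 unlike of 10 pairs (running 5/10).
From row 1: 7 unlike of 10 pairs (running 12/20).
From row 2: 3 unlike of 8 pairs (running 15/28).
From row 3: 8 unlike of 13 pairs (running 23/41).
From row 4: 6 unlike of 11 pairs (running 29/52).
From row 5: 7 unlike of 10 pairs (running 36/62).
From row 6: 1 unlike of 3 pairs (running 37/65).
Total adjacent occupied pairs: 65; unlike-type pairs: 37.

37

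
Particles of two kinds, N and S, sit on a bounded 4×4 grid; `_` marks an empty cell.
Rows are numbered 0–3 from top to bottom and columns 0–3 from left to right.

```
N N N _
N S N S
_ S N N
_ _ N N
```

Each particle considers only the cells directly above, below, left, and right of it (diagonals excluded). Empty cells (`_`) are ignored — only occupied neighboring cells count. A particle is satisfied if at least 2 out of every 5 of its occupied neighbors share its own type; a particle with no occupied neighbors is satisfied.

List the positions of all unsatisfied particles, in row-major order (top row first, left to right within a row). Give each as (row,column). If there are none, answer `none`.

(0,0)N 2/2 ok
(0,1)N 2/3 ok
(0,2)N 2/2 ok
(1,0)N 1/2 ok
(1,1)S 1/4 unhappy
(1,2)N 2/4 ok
(1,3)S 0/2 unhappy
(2,1)S 1/2 ok
(2,2)N 3/4 ok
(2,3)N 2/3 ok
(3,2)N 2/2 ok
(3,3)N 2/2 ok

(1,1), (1,3)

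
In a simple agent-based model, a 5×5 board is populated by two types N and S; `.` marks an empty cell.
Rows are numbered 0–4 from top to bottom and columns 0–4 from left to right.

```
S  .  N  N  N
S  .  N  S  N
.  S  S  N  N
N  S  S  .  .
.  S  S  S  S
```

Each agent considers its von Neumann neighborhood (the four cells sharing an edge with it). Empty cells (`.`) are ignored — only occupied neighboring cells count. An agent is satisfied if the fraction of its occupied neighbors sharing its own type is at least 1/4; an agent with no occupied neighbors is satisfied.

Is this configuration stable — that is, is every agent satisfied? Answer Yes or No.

No

(0,0)S 1/1 ✓
(0,2)N 2/2 ✓
(0,3)N 2/3 ✓
(0,4)N 2/2 ✓
(1,0)S 1/1 ✓
(1,2)N 1/3 ✓
(1,3)S 0/4 ✗
(1,4)N 2/3 ✓
(2,1)S 2/2 ✓
(2,2)S 2/4 ✓
(2,3)N 1/3 ✓
(2,4)N 2/2 ✓
(3,0)N 0/1 ✗
(3,1)S 3/4 ✓
(3,2)S 3/3 ✓
(4,1)S 2/2 ✓
(4,2)S 3/3 ✓
(4,3)S 2/2 ✓
(4,4)S 1/1 ✓
For instance (1,3) has only 0/4 same-type neighbors, below 1/4.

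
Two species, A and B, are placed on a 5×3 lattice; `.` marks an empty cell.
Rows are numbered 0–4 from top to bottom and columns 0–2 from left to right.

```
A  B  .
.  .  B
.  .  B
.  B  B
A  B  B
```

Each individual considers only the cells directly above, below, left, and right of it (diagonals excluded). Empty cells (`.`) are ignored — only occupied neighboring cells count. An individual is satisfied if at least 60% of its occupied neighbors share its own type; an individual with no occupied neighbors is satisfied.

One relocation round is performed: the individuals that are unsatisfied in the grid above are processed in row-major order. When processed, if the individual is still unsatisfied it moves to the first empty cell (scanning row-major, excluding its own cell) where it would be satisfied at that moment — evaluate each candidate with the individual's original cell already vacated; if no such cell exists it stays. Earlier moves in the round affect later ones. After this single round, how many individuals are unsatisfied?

Initially unsatisfied (in order): (0,0), (0,1), (4,0).
  (0,0) → (1,0).
  (0,1): now satisfied by earlier moves; stays.
  (4,0) → (2,0).
Resulting grid:
. B .
A . B
A . B
. B B
. B B
All satisfied now.

0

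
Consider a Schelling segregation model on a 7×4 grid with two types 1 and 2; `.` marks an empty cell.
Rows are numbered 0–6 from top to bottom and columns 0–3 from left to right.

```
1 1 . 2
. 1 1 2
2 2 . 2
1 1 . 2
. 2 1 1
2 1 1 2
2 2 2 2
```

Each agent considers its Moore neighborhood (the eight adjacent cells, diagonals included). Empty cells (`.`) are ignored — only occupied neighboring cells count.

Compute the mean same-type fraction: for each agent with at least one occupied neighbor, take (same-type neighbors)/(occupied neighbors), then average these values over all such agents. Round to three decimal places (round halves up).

Row 0: (0,0)1 2/2 · (0,1)1 3/3 · (0,3)2 1/2
Row 1: (1,1)1 3/5 · (1,2)1 2/6 · (1,3)2 2/3
Row 2: (2,0)2 1/4 · (2,1)2 1/5 · (2,3)2 2/3
Row 3: (3,0)1 1/4 · (3,1)1 2/5 · (3,3)2 1/3
Row 4: (4,1)2 1/6 · (4,2)1 4/7 · (4,3)1 2/4
Row 5: (5,0)2 3/4 · (5,1)1 2/7 · (5,2)1 3/8 · (5,3)2 2/5
Row 6: (6,0)2 2/3 · (6,1)2 3/5 · (6,2)2 3/5 · (6,3)2 2/3
Sum over 23 agents: 2/2 + 3/3 + 1/2 + 3/5 + 2/6 + 2/3 + 1/4 + 1/5 + 2/3 + 1/4 + 2/5 + 1/3 + 1/6 + 4/7 + 2/4 + 3/4 + 2/7 + 3/8 + 2/5 + 2/3 + 3/5 + 3/5 + 2/3 = 3299/280; mean = 3299/280 ÷ 23 = 3299/6440 = 0.512267… → 0.512.

0.512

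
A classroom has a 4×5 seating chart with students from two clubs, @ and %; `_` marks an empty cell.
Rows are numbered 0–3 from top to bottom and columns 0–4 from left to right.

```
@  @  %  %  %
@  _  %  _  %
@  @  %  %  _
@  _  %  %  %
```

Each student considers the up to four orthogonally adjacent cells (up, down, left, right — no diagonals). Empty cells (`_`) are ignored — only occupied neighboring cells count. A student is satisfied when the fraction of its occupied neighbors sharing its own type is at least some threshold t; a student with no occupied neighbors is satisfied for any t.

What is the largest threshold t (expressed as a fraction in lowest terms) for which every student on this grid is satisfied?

Row 0: (0,0)@ 2/2 · (0,1)@ 1/2 · (0,2)% 2/3 · (0,3)% 2/2 · (0,4)% 2/2
Row 1: (1,0)@ 2/2 · (1,2)% 2/2 · (1,4)% 1/1
Row 2: (2,0)@ 3/3 · (2,1)@ 1/2 · (2,2)% 3/4 · (2,3)% 2/2
Row 3: (3,0)@ 1/1 · (3,2)% 2/2 · (3,3)% 3/3 · (3,4)% 1/1
The smallest same-type fraction is 1/2 at (0,1), which reduces to 1/2. Any threshold above that leaves this student unsatisfied.

1/2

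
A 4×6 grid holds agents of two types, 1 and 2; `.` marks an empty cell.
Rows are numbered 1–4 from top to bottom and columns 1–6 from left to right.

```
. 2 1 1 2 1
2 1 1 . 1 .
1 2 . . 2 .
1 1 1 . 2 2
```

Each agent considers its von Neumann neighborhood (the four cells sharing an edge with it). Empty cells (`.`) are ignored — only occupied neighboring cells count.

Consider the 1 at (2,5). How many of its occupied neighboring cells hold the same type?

0

Occupied neighbors of (2,5): (1,5)=2, (3,5)=2.
Same type (1): 0 of 2.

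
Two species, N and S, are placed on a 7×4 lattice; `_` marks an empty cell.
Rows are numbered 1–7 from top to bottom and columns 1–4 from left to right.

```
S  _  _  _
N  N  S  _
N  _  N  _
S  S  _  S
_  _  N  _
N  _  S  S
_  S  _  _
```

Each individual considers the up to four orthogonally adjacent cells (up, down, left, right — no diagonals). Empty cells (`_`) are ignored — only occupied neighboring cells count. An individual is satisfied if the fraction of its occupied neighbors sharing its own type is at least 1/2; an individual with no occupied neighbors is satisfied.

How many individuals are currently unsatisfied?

4

Row 1: (1,1)S 0/1 unhappy
Row 2: (2,1)N 2/3 ok · (2,2)N 1/2 ok · (2,3)S 0/2 unhappy
Row 3: (3,1)N 1/2 ok · (3,3)N 0/1 unhappy
Row 4: (4,1)S 1/2 ok · (4,2)S 1/1 ok · (4,4)S 0/0 ok
Row 5: (5,3)N 0/1 unhappy
Row 6: (6,1)N 0/0 ok · (6,3)S 1/2 ok · (6,4)S 1/1 ok
Row 7: (7,2)S 0/0 ok
Unsatisfied: (1,1), (2,3), (3,3), (5,3) — 4 in total.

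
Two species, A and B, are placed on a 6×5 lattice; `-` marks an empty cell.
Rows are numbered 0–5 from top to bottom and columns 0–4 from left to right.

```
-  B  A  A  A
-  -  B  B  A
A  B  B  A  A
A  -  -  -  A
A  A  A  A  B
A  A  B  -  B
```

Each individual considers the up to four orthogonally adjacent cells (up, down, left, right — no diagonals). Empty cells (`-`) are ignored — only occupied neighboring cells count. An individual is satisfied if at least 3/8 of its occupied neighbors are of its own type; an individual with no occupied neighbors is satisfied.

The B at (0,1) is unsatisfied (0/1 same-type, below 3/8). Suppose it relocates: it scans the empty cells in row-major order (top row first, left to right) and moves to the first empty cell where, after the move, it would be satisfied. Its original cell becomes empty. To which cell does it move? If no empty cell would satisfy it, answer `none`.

(0,0)

Vacating (0,1). Empty cells in order:
  (0,0): 0/0 same-type → satisfied — stop here.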